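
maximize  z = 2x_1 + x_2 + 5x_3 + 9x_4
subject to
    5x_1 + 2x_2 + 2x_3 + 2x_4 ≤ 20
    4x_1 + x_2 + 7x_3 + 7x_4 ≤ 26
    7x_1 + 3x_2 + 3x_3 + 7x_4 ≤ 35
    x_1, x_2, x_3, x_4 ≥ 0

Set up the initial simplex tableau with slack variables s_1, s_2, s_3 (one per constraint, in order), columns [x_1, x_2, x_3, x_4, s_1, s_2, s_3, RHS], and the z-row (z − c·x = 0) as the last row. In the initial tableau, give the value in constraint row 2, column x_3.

Constraint 2 has coefficient 7 on x_3.

7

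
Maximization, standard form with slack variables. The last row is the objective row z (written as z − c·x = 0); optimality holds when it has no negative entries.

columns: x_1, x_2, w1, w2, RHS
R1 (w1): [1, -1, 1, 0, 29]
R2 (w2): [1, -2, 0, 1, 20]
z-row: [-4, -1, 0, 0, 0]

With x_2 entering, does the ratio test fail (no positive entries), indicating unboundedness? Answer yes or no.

yes

Every constraint-row entry in column x_2 is ≤ 0, so increasing x_2 is unbounded.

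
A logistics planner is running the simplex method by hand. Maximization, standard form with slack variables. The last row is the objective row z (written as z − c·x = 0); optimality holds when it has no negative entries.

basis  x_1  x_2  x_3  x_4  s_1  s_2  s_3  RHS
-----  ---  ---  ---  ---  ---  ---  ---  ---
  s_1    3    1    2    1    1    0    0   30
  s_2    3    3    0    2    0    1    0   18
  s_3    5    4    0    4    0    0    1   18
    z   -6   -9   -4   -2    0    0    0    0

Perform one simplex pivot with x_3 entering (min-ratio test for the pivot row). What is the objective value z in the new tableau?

Ratio test on column x_3 — row 1: 30/2 = 15; row 2: entry 0 ≤ 0; row 3: entry 0 ≤ 0. Minimum is 15 at row 1 (s_1 leaves); pivot element 2.
Pivot on row 1; the z-row RHS becomes 0 − (-4)·15 = 60.

60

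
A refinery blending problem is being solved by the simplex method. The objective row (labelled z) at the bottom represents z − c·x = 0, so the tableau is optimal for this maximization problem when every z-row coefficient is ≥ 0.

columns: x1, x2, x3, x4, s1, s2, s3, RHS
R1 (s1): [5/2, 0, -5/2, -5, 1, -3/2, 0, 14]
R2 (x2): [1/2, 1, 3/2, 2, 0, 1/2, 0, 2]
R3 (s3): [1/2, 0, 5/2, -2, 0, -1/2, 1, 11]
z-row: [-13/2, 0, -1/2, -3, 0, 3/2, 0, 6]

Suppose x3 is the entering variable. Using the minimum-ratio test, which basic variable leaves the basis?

x2

Column x3 entries and ratios — s1: -5/2 ≤ 0, skip; x2: 2/(3/2) = 4/3; s3: 11/(5/2) = 22/5.
Smallest ratio is 4/3 in the row of x2, so x2 leaves.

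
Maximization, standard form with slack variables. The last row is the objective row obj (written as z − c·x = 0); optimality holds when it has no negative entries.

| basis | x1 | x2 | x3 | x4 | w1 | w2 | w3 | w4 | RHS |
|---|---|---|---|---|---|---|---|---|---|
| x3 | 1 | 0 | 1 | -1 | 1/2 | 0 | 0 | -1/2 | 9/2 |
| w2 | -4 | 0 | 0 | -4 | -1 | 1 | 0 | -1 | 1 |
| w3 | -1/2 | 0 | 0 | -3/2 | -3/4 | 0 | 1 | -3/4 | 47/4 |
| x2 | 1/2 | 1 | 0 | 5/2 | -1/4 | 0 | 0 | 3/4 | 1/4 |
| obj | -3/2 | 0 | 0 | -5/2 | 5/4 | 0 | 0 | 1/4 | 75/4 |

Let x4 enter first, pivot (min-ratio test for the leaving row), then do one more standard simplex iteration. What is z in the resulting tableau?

39/2

Ratio test on column x4 — row 1: entry -1 ≤ 0; row 2: entry -4 ≤ 0; row 3: entry -3/2 ≤ 0; row 4: (1/4)/(5/2) = 1/10. Minimum is 1/10 at row 4 (x2 leaves); pivot element 5/2.
Pivot on row 4; the obj-row RHS becomes 75/4 − (-5/2)·(1/10) = 19.
Next entering variable (most negative obj-row entry -1): x1.
Ratio test on column x1 — row 1: (23/5)/(6/5) = 23/6; row 2: entry -16/5 ≤ 0; row 3: entry -1/5 ≤ 0; row 4: (1/10)/(1/5) = 1/2. Minimum is 1/2 at row 4 (x4 leaves); pivot element 1/5.
After the second pivot the obj-row RHS is 19 − (-1)·(1/2) = 39/2.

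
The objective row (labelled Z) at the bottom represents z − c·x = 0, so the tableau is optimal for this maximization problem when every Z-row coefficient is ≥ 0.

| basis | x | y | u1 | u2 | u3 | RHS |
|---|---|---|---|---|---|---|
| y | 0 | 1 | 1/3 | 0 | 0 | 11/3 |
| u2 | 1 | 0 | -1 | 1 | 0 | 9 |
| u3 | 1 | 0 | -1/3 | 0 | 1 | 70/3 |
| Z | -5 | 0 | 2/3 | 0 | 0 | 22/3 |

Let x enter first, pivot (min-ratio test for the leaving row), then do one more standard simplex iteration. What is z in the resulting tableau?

Ratio test on column x — row 1: entry 0 ≤ 0; row 2: 9/1 = 9; row 3: (70/3)/1 = 70/3. Minimum is 9 at row 2 (u2 leaves); pivot element 1.
Pivot on row 2; the Z-row RHS becomes 22/3 − (-5)·9 = 157/3.
Next entering variable (most negative Z-row entry -13/3): u1.
Ratio test on column u1 — row 1: (11/3)/(1/3) = 11; row 2: entry -1 ≤ 0; row 3: (43/3)/(2/3) = 43/2. Minimum is 11 at row 1 (y leaves); pivot element 1/3.
After the second pivot the Z-row RHS is 157/3 − (-13/3)·11 = 100.

100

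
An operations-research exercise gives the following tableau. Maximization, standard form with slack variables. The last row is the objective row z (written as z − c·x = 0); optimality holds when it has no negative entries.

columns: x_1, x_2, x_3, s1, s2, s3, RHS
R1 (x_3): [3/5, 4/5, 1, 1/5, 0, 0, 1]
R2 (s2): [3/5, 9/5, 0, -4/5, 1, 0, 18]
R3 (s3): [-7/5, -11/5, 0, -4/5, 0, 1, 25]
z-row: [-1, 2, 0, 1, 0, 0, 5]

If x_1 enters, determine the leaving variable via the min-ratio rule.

x_3

Column x_1 entries and ratios — x_3: 1/(3/5) = 5/3; s2: 18/(3/5) = 30; s3: -7/5 ≤ 0, skip.
Smallest ratio is 5/3 in the row of x_3, so x_3 leaves.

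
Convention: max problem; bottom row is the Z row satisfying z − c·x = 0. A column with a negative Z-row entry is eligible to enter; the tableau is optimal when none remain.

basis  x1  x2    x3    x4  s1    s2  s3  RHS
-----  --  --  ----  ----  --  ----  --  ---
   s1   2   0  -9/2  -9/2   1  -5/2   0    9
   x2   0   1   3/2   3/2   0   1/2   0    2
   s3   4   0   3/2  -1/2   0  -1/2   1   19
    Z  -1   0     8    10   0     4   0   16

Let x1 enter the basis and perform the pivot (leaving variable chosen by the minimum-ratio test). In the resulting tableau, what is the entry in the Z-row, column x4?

31/4

Ratio test on column x1 — row 1: 9/2 = 9/2; row 2: entry 0 ≤ 0; row 3: 19/4 = 19/4. Minimum is 9/2 at row 1 (s1 leaves); pivot element 2.
Divide row 1 by 2; eliminate column x1 from the other rows.
Z-row update in column x4: 10 − (-1)·(-9/4) = 31/4.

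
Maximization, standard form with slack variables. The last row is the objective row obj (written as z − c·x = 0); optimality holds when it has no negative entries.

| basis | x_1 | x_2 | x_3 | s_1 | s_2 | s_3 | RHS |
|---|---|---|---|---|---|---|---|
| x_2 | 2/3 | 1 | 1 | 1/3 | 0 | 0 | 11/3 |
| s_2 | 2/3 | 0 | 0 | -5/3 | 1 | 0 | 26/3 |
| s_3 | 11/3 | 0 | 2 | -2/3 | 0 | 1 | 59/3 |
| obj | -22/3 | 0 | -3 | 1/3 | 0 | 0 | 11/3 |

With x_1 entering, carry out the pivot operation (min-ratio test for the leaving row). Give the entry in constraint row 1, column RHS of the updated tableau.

1/11

Ratio test on column x_1 — row 1: (11/3)/(2/3) = 11/2; row 2: (26/3)/(2/3) = 13; row 3: (59/3)/(11/3) = 59/11. Minimum is 59/11 at row 3 (s_3 leaves); pivot element 11/3.
Divide row 3 by 11/3; eliminate column x_1 from the other rows.
Row 1 update in column RHS: 11/3 − (2/3)·(59/11) = 1/11.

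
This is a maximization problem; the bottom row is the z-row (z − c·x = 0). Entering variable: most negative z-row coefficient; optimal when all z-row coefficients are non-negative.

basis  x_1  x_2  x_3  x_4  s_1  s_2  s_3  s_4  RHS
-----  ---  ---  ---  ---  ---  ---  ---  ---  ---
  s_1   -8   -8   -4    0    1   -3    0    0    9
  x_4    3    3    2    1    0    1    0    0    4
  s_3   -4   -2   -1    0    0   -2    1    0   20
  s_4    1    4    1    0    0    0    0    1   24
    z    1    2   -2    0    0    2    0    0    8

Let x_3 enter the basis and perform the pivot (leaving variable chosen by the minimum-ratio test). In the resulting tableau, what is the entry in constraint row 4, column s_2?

Ratio test on column x_3 — row 1: entry -4 ≤ 0; row 2: 4/2 = 2; row 3: entry -1 ≤ 0; row 4: 24/1 = 24. Minimum is 2 at row 2 (x_4 leaves); pivot element 2.
Divide row 2 by 2; eliminate column x_3 from the other rows.
Row 4 update in column s_2: 0 − 1·(1/2) = -1/2.

-1/2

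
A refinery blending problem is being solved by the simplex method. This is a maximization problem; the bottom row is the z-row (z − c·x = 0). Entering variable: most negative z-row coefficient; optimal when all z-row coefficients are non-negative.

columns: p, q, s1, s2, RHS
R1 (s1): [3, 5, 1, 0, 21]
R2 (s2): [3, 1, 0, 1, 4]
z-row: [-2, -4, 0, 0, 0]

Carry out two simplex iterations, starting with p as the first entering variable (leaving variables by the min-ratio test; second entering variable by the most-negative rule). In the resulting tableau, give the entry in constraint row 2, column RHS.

4

Ratio test on column p — row 1: 21/3 = 7; row 2: 4/3 = 4/3. Minimum is 4/3 at row 2 (s2 leaves); pivot element 3.
Divide row 2 by 3; eliminate column p from the other rows.
Second iteration: most negative z-row entry is -10/3 in column q, so q enters.
Ratio test on column q — row 1: 17/4 = 17/4; row 2: (4/3)/(1/3) = 4. Minimum is 4 at row 2 (p leaves); pivot element 1/3.
Divide row 2 by 1/3; eliminate column q from the other rows.
After both pivots, the entry at constraint row 2, column RHS is 4.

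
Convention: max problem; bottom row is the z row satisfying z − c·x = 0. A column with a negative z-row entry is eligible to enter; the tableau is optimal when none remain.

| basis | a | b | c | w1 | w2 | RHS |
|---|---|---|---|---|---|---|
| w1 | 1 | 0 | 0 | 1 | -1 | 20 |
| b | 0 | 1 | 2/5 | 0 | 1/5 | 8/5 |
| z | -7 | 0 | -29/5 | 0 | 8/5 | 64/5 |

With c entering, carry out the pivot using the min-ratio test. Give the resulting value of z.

36

Ratio test on column c — row 1: entry 0 ≤ 0; row 2: (8/5)/(2/5) = 4. Minimum is 4 at row 2 (b leaves); pivot element 2/5.
Pivot on row 2; the z-row RHS becomes 64/5 − (-29/5)·4 = 36.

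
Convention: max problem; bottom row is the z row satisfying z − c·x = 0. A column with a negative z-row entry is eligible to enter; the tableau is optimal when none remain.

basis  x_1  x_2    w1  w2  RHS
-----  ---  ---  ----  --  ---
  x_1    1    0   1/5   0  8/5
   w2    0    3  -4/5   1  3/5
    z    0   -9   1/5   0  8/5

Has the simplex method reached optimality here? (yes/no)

no

The z-row has a negative entry -9 in column x_2, so it is not optimal.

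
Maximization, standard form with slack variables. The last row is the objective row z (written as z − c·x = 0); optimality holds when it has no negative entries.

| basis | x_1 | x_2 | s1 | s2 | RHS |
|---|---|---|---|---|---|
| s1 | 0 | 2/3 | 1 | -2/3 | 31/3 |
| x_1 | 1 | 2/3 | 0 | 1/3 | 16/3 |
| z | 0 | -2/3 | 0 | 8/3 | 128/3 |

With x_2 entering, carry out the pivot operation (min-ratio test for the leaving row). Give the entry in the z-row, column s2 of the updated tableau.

Ratio test on column x_2 — row 1: (31/3)/(2/3) = 31/2; row 2: (16/3)/(2/3) = 8. Minimum is 8 at row 2 (x_1 leaves); pivot element 2/3.
Divide row 2 by 2/3; eliminate column x_2 from the other rows.
z-row update in column s2: 8/3 − (-2/3)·(1/2) = 3.

3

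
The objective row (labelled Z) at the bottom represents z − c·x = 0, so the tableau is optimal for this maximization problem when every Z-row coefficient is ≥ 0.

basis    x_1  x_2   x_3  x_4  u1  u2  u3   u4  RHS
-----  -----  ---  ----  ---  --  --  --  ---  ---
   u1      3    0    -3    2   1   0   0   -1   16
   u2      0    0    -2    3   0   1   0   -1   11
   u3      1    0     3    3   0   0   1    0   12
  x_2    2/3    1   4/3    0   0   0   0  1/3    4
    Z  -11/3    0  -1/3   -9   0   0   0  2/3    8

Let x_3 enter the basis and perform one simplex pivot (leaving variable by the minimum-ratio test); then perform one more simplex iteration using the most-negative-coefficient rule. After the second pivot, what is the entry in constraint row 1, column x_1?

29/6

Ratio test on column x_3 — row 1: entry -3 ≤ 0; row 2: entry -2 ≤ 0; row 3: 12/3 = 4; row 4: 4/(4/3) = 3. Minimum is 3 at row 4 (x_2 leaves); pivot element 4/3.
Divide row 4 by 4/3; eliminate column x_3 from the other rows.
Second iteration: most negative Z-row entry is -9 in column x_4, so x_4 enters.
Ratio test on column x_4 — row 1: 25/2 = 25/2; row 2: 17/3 = 17/3; row 3: 3/3 = 1; row 4: entry 0 ≤ 0. Minimum is 1 at row 3 (u3 leaves); pivot element 3.
Divide row 3 by 3; eliminate column x_4 from the other rows.
After both pivots, the entry at constraint row 1, column x_1 is 29/6.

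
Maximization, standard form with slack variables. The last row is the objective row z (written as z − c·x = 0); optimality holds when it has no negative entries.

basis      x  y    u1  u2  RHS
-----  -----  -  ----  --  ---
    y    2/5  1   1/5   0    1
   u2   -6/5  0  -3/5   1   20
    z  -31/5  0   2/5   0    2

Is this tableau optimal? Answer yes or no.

no

The z-row has a negative entry -31/5 in column x, so it is not optimal.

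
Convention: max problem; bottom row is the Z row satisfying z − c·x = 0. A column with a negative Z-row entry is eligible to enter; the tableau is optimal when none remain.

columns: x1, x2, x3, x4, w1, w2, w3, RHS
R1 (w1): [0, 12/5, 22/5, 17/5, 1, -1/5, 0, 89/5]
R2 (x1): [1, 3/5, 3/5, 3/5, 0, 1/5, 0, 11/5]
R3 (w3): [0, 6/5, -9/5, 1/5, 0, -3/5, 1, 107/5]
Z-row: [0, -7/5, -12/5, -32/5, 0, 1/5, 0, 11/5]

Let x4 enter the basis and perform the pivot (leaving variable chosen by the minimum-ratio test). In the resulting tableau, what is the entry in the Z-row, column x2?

Ratio test on column x4 — row 1: (89/5)/(17/5) = 89/17; row 2: (11/5)/(3/5) = 11/3; row 3: (107/5)/(1/5) = 107. Minimum is 11/3 at row 2 (x1 leaves); pivot element 3/5.
Divide row 2 by 3/5; eliminate column x4 from the other rows.
Z-row update in column x2: -7/5 − (-32/5)·1 = 5.

5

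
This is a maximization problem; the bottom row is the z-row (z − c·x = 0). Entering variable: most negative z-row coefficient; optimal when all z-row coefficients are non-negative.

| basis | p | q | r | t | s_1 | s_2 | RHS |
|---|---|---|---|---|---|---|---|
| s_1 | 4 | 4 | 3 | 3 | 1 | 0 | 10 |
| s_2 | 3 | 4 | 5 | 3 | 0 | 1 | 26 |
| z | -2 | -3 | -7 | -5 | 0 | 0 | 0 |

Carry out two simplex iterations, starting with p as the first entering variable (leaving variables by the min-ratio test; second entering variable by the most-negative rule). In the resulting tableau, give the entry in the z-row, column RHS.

Ratio test on column p — row 1: 10/4 = 5/2; row 2: 26/3 = 26/3. Minimum is 5/2 at row 1 (s_1 leaves); pivot element 4.
Divide row 1 by 4; eliminate column p from the other rows.
Second iteration: most negative z-row entry is -11/2 in column r, so r enters.
Ratio test on column r — row 1: (5/2)/(3/4) = 10/3; row 2: (37/2)/(11/4) = 74/11. Minimum is 10/3 at row 1 (p leaves); pivot element 3/4.
Divide row 1 by 3/4; eliminate column r from the other rows.
After both pivots, the entry at the z-row, column RHS is 70/3.

70/3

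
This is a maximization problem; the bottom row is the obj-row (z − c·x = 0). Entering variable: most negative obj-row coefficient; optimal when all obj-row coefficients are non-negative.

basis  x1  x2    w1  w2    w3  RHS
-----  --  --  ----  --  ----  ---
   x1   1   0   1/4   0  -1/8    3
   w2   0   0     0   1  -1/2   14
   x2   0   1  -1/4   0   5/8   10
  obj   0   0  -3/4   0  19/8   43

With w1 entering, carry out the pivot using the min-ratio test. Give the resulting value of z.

Ratio test on column w1 — row 1: 3/(1/4) = 12; row 2: entry 0 ≤ 0; row 3: entry -1/4 ≤ 0. Minimum is 12 at row 1 (x1 leaves); pivot element 1/4.
Pivot on row 1; the obj-row RHS becomes 43 − (-3/4)·12 = 52.

52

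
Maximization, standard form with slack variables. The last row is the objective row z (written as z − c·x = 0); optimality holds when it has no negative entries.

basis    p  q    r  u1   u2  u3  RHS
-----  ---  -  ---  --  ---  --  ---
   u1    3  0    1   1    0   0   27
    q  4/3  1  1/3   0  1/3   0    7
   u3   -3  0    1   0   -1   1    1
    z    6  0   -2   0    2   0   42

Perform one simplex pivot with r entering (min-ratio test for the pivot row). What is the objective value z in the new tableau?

44

Ratio test on column r — row 1: 27/1 = 27; row 2: 7/(1/3) = 21; row 3: 1/1 = 1. Minimum is 1 at row 3 (u3 leaves); pivot element 1.
Pivot on row 3; the z-row RHS becomes 42 − (-2)·1 = 44.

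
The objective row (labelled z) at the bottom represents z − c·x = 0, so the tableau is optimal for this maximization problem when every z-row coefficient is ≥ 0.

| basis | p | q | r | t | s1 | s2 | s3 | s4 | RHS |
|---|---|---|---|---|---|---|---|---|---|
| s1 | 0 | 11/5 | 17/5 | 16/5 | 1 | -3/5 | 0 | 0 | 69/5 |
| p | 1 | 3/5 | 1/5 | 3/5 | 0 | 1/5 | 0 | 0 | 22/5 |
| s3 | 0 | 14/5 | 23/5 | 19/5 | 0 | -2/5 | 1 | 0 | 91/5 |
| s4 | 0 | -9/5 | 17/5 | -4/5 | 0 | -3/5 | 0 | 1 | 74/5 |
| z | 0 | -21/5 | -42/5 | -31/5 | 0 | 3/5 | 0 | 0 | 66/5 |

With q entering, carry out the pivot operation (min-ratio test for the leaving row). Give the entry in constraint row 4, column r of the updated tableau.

68/11

Ratio test on column q — row 1: (69/5)/(11/5) = 69/11; row 2: (22/5)/(3/5) = 22/3; row 3: (91/5)/(14/5) = 13/2; row 4: entry -9/5 ≤ 0. Minimum is 69/11 at row 1 (s1 leaves); pivot element 11/5.
Divide row 1 by 11/5; eliminate column q from the other rows.
Row 4 update in column r: 17/5 − (-9/5)·(17/11) = 68/11.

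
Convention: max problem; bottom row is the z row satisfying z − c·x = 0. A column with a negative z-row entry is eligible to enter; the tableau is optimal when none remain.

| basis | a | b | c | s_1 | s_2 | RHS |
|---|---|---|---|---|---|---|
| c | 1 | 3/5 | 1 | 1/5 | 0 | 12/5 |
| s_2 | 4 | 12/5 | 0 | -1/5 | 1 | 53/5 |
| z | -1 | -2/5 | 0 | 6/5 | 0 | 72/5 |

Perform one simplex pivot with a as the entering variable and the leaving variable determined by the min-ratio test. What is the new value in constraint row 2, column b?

Ratio test on column a — row 1: (12/5)/1 = 12/5; row 2: (53/5)/4 = 53/20. Minimum is 12/5 at row 1 (c leaves); pivot element 1.
Divide row 1 by 1; eliminate column a from the other rows.
Row 2 update in column b: 12/5 − 4·(3/5) = 0.

0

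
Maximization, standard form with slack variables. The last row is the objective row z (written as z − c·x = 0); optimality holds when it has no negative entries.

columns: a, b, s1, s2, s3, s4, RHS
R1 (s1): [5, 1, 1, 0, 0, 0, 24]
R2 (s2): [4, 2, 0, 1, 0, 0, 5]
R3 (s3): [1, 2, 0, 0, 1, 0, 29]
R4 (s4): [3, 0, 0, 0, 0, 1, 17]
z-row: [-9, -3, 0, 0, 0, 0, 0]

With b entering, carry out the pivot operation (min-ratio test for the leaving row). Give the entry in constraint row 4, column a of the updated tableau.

Ratio test on column b — row 1: 24/1 = 24; row 2: 5/2 = 5/2; row 3: 29/2 = 29/2; row 4: entry 0 ≤ 0. Minimum is 5/2 at row 2 (s2 leaves); pivot element 2.
Divide row 2 by 2; eliminate column b from the other rows.
Row 4 update in column a: 3 − 0·2 = 3.

3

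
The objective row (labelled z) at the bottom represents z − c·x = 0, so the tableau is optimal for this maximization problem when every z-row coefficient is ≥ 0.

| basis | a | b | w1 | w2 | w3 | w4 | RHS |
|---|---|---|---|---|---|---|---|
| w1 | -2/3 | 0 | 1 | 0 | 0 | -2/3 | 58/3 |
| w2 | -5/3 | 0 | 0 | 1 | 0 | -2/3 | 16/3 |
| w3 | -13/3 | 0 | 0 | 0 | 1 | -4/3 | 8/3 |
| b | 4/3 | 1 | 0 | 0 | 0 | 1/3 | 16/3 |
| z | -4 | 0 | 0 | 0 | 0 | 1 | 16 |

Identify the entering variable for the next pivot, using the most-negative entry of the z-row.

a

Negative z-row entries: a: -4.
The most negative is -4 in column a, so a enters.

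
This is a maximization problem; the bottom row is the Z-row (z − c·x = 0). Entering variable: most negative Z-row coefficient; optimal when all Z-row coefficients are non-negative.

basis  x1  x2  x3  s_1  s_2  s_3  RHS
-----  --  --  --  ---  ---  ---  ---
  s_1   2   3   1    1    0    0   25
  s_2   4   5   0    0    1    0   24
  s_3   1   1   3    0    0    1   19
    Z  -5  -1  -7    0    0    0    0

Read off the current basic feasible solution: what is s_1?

s_1 is basic (row 1); its value is the RHS of that row, 25.

25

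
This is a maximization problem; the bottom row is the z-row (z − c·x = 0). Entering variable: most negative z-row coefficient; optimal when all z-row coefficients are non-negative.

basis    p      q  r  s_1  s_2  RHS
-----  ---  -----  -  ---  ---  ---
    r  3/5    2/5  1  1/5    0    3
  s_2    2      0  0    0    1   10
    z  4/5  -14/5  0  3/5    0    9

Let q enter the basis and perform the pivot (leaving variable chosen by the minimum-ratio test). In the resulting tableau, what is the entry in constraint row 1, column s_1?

Ratio test on column q — row 1: 3/(2/5) = 15/2; row 2: entry 0 ≤ 0. Minimum is 15/2 at row 1 (r leaves); pivot element 2/5.
Divide row 1 by 2/5; eliminate column q from the other rows.
In the new row 1, the s_1 entry is the old entry divided by the pivot: (1/5)/(2/5) = 1/2.

1/2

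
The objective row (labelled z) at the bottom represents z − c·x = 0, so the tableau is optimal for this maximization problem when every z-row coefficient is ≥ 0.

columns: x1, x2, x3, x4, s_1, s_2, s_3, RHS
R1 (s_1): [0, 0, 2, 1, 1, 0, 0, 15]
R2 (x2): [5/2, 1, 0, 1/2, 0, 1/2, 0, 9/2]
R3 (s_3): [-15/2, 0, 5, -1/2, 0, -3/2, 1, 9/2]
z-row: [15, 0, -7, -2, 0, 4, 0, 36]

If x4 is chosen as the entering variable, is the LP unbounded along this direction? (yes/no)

no

Column x4 has positive entries in row(s) 1, 2, so the ratio test bounds it — not unbounded.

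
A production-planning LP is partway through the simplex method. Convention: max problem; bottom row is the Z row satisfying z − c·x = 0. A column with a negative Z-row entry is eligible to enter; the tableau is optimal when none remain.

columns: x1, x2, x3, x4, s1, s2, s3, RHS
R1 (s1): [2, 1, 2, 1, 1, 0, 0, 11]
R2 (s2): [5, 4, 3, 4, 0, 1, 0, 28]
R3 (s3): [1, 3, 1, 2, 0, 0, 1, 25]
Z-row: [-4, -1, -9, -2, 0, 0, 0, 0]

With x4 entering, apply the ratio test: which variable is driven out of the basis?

s2

Column x4 entries and ratios — s1: 11/1 = 11; s2: 28/4 = 7; s3: 25/2 = 25/2.
Smallest ratio is 7 in the row of s2, so s2 leaves.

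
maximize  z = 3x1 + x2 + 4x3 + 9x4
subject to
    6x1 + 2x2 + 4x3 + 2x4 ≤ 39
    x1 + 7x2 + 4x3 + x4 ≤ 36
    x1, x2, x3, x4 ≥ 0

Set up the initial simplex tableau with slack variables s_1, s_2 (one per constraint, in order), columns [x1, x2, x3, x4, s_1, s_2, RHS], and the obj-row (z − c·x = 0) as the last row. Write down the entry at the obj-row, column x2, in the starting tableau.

The obj-row carries the negated objective coefficients: the x2 entry is -1.

-1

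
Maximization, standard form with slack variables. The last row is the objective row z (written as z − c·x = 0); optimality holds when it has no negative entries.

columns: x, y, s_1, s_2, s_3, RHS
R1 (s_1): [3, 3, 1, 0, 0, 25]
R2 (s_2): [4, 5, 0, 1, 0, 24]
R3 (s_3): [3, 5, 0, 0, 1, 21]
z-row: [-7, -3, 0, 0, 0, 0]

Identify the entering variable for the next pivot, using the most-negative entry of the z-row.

x

Negative z-row entries: x: -7, y: -3.
The most negative is -7 in column x, so x enters.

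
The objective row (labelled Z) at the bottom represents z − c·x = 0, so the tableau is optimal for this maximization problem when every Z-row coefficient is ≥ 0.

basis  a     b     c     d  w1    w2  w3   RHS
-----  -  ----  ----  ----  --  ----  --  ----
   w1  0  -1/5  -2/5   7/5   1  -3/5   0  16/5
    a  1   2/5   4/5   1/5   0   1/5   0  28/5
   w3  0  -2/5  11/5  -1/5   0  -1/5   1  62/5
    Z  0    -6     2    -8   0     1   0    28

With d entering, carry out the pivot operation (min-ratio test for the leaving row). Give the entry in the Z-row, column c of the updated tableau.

Ratio test on column d — row 1: (16/5)/(7/5) = 16/7; row 2: (28/5)/(1/5) = 28; row 3: entry -1/5 ≤ 0. Minimum is 16/7 at row 1 (w1 leaves); pivot element 7/5.
Divide row 1 by 7/5; eliminate column d from the other rows.
Z-row update in column c: 2 − (-8)·(-2/7) = -2/7.

-2/7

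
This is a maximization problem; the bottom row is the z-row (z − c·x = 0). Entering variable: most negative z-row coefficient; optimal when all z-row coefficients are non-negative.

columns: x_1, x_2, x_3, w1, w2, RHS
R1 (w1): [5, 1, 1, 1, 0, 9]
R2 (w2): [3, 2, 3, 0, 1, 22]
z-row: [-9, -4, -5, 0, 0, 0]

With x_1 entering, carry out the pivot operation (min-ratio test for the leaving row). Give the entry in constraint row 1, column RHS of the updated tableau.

9/5

Ratio test on column x_1 — row 1: 9/5 = 9/5; row 2: 22/3 = 22/3. Minimum is 9/5 at row 1 (w1 leaves); pivot element 5.
Divide row 1 by 5; eliminate column x_1 from the other rows.
In the new row 1, the RHS entry is the old entry divided by the pivot: 9/5 = 9/5.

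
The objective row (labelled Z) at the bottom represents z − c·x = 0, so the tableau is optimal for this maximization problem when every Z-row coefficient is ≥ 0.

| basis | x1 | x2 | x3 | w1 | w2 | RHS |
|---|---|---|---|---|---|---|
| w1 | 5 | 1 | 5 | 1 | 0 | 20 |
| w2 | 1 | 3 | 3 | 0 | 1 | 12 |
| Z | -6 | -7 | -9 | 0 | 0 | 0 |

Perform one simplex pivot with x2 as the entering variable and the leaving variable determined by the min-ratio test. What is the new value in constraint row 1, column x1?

14/3

Ratio test on column x2 — row 1: 20/1 = 20; row 2: 12/3 = 4. Minimum is 4 at row 2 (w2 leaves); pivot element 3.
Divide row 2 by 3; eliminate column x2 from the other rows.
Row 1 update in column x1: 5 − 1·(1/3) = 14/3.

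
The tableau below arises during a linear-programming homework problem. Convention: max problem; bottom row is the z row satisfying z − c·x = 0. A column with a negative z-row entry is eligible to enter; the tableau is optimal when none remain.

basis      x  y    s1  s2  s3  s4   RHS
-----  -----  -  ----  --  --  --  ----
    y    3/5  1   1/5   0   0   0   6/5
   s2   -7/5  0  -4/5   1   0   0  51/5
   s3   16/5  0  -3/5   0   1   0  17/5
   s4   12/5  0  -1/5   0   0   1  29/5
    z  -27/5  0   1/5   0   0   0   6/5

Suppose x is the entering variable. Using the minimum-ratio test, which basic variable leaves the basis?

Column x entries and ratios — y: (6/5)/(3/5) = 2; s2: -7/5 ≤ 0, skip; s3: (17/5)/(16/5) = 17/16; s4: (29/5)/(12/5) = 29/12.
Smallest ratio is 17/16 in the row of s3, so s3 leaves.

s3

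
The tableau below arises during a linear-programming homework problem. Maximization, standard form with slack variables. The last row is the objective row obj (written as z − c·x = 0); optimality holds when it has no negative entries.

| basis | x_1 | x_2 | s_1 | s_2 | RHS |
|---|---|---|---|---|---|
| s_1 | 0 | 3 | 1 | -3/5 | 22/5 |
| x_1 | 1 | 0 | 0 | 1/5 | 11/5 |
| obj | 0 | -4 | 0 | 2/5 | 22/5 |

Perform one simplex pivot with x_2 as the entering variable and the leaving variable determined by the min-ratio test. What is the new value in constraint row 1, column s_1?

1/3

Ratio test on column x_2 — row 1: (22/5)/3 = 22/15; row 2: entry 0 ≤ 0. Minimum is 22/15 at row 1 (s_1 leaves); pivot element 3.
Divide row 1 by 3; eliminate column x_2 from the other rows.
In the new row 1, the s_1 entry is the old entry divided by the pivot: 1/3 = 1/3.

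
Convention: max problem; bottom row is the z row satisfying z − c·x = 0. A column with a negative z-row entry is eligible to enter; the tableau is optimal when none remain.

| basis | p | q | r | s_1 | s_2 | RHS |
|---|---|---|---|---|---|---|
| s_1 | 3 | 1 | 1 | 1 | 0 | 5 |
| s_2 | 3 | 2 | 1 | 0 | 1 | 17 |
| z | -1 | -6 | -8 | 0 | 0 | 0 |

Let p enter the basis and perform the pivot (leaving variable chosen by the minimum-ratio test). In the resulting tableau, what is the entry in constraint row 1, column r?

Ratio test on column p — row 1: 5/3 = 5/3; row 2: 17/3 = 17/3. Minimum is 5/3 at row 1 (s_1 leaves); pivot element 3.
Divide row 1 by 3; eliminate column p from the other rows.
In the new row 1, the r entry is the old entry divided by the pivot: 1/3 = 1/3.

1/3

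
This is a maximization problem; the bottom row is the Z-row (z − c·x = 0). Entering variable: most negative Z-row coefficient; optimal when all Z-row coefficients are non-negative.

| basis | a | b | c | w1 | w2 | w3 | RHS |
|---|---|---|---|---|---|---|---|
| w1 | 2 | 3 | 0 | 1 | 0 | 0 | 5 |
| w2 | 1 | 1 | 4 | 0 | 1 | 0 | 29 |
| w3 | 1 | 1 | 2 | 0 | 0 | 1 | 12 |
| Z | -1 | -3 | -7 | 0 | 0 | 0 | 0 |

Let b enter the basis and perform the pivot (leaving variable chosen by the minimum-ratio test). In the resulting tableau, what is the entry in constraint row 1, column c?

Ratio test on column b — row 1: 5/3 = 5/3; row 2: 29/1 = 29; row 3: 12/1 = 12. Minimum is 5/3 at row 1 (w1 leaves); pivot element 3.
Divide row 1 by 3; eliminate column b from the other rows.
In the new row 1, the c entry is the old entry divided by the pivot: 0/3 = 0.

0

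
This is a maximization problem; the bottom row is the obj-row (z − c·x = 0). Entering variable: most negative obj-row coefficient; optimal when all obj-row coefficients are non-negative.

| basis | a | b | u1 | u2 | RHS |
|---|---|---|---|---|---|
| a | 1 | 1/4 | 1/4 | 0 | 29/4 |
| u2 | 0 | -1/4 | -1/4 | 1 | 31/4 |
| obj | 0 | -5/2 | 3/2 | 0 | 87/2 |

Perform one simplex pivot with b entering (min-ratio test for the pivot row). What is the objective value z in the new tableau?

116

Ratio test on column b — row 1: (29/4)/(1/4) = 29; row 2: entry -1/4 ≤ 0. Minimum is 29 at row 1 (a leaves); pivot element 1/4.
Pivot on row 1; the obj-row RHS becomes 87/2 − (-5/2)·29 = 116.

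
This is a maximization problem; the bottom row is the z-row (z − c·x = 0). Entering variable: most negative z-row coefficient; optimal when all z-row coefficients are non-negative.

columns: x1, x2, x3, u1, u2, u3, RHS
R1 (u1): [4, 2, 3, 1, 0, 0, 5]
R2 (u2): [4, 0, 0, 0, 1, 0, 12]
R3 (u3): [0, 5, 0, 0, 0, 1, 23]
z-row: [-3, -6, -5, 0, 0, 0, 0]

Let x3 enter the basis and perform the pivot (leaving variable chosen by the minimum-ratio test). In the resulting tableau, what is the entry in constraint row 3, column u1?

Ratio test on column x3 — row 1: 5/3 = 5/3; row 2: entry 0 ≤ 0; row 3: entry 0 ≤ 0. Minimum is 5/3 at row 1 (u1 leaves); pivot element 3.
Divide row 1 by 3; eliminate column x3 from the other rows.
Row 3 update in column u1: 0 − 0·(1/3) = 0.

0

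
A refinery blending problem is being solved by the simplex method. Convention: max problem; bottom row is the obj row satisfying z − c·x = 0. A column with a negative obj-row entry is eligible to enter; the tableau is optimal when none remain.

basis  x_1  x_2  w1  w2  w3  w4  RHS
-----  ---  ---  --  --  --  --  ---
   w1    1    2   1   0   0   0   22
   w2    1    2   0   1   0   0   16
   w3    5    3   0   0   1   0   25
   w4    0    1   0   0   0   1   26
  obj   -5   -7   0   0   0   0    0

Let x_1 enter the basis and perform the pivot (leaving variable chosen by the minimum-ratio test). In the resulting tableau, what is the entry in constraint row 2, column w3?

Ratio test on column x_1 — row 1: 22/1 = 22; row 2: 16/1 = 16; row 3: 25/5 = 5; row 4: entry 0 ≤ 0. Minimum is 5 at row 3 (w3 leaves); pivot element 5.
Divide row 3 by 5; eliminate column x_1 from the other rows.
Row 2 update in column w3: 0 − 1·(1/5) = -1/5.

-1/5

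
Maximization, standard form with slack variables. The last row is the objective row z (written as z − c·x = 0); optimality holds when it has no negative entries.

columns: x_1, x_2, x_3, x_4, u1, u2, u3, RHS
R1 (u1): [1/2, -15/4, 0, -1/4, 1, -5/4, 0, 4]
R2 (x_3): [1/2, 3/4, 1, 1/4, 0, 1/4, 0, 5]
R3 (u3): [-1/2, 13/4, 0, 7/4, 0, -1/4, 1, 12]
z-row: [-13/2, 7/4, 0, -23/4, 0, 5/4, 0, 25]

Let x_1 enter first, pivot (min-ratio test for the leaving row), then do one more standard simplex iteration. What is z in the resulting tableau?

Ratio test on column x_1 — row 1: 4/(1/2) = 8; row 2: 5/(1/2) = 10; row 3: entry -1/2 ≤ 0. Minimum is 8 at row 1 (u1 leaves); pivot element 1/2.
Pivot on row 1; the z-row RHS becomes 25 − (-13/2)·8 = 77.
Next entering variable (most negative z-row entry -47): x_2.
Ratio test on column x_2 — row 1: entry -15/2 ≤ 0; row 2: 1/(9/2) = 2/9; row 3: entry -1/2 ≤ 0. Minimum is 2/9 at row 2 (x_3 leaves); pivot element 9/2.
After the second pivot the z-row RHS is 77 − (-47)·(2/9) = 787/9.

787/9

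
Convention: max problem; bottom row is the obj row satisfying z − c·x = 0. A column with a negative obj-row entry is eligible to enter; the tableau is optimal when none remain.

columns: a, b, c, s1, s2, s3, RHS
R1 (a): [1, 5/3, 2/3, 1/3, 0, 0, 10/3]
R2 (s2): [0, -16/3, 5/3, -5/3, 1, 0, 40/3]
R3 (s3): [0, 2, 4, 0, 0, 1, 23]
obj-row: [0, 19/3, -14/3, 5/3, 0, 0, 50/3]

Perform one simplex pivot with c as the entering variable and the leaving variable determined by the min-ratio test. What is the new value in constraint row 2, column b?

-19/2

Ratio test on column c — row 1: (10/3)/(2/3) = 5; row 2: (40/3)/(5/3) = 8; row 3: 23/4 = 23/4. Minimum is 5 at row 1 (a leaves); pivot element 2/3.
Divide row 1 by 2/3; eliminate column c from the other rows.
Row 2 update in column b: -16/3 − (5/3)·(5/2) = -19/2.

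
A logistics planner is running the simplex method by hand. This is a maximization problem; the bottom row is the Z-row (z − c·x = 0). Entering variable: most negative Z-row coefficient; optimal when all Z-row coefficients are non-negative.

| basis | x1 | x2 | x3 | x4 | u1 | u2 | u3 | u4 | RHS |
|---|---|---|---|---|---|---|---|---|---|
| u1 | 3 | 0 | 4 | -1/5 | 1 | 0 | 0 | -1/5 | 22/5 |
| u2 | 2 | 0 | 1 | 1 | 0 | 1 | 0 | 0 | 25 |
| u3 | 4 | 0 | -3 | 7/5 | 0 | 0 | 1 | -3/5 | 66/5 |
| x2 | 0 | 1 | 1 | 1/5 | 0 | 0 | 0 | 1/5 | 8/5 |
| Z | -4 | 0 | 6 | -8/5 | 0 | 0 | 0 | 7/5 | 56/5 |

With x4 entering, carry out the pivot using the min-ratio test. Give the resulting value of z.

24

Ratio test on column x4 — row 1: entry -1/5 ≤ 0; row 2: 25/1 = 25; row 3: (66/5)/(7/5) = 66/7; row 4: (8/5)/(1/5) = 8. Minimum is 8 at row 4 (x2 leaves); pivot element 1/5.
Pivot on row 4; the Z-row RHS becomes 56/5 − (-8/5)·8 = 24.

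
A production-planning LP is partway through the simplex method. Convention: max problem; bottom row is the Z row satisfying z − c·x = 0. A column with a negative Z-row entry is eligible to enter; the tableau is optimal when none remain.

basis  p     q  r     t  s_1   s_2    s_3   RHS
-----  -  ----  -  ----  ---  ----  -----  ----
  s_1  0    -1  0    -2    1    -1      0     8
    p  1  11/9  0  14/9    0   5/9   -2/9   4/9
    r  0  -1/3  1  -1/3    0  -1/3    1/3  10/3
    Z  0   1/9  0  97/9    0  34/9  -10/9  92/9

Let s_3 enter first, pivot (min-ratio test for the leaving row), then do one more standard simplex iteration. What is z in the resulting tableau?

Ratio test on column s_3 — row 1: entry 0 ≤ 0; row 2: entry -2/9 ≤ 0; row 3: (10/3)/(1/3) = 10. Minimum is 10 at row 3 (r leaves); pivot element 1/3.
Pivot on row 3; the Z-row RHS becomes 92/9 − (-10/9)·10 = 64/3.
Next entering variable (most negative Z-row entry -1): q.
Ratio test on column q — row 1: entry -1 ≤ 0; row 2: (8/3)/1 = 8/3; row 3: entry -1 ≤ 0. Minimum is 8/3 at row 2 (p leaves); pivot element 1.
After the second pivot the Z-row RHS is 64/3 − (-1)·(8/3) = 24.

24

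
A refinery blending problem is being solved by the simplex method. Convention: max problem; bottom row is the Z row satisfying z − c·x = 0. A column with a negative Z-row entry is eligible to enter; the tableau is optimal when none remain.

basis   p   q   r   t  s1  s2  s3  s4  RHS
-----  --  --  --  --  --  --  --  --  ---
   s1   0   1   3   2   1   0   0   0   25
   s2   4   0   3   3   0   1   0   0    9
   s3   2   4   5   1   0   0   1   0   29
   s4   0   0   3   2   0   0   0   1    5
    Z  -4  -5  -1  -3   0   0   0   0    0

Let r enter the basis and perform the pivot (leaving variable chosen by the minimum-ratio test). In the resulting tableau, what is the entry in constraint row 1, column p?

0

Ratio test on column r — row 1: 25/3 = 25/3; row 2: 9/3 = 3; row 3: 29/5 = 29/5; row 4: 5/3 = 5/3. Minimum is 5/3 at row 4 (s4 leaves); pivot element 3.
Divide row 4 by 3; eliminate column r from the other rows.
Row 1 update in column p: 0 − 3·0 = 0.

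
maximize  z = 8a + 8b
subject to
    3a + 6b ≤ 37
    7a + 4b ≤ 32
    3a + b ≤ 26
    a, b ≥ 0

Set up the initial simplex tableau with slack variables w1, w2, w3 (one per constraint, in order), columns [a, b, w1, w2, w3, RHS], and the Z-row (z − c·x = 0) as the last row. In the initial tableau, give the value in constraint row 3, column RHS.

26

The RHS of constraint 3 is b_3 = 26.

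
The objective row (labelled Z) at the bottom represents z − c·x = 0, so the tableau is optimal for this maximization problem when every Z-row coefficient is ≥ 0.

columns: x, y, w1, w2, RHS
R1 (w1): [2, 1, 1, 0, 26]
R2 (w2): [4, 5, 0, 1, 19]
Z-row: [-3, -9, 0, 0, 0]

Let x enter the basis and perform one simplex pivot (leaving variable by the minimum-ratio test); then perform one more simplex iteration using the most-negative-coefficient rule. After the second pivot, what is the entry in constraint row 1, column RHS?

111/5

Ratio test on column x — row 1: 26/2 = 13; row 2: 19/4 = 19/4. Minimum is 19/4 at row 2 (w2 leaves); pivot element 4.
Divide row 2 by 4; eliminate column x from the other rows.
Second iteration: most negative Z-row entry is -21/4 in column y, so y enters.
Ratio test on column y — row 1: entry -3/2 ≤ 0; row 2: (19/4)/(5/4) = 19/5. Minimum is 19/5 at row 2 (x leaves); pivot element 5/4.
Divide row 2 by 5/4; eliminate column y from the other rows.
After both pivots, the entry at constraint row 1, column RHS is 111/5.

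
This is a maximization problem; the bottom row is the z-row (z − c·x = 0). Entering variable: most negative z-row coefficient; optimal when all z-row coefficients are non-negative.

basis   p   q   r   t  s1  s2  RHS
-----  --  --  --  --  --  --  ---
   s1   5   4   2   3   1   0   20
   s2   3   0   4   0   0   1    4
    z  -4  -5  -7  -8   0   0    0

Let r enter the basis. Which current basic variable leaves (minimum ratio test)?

Column r entries and ratios — s1: 20/2 = 10; s2: 4/4 = 1.
Smallest ratio is 1 in the row of s2, so s2 leaves.

s2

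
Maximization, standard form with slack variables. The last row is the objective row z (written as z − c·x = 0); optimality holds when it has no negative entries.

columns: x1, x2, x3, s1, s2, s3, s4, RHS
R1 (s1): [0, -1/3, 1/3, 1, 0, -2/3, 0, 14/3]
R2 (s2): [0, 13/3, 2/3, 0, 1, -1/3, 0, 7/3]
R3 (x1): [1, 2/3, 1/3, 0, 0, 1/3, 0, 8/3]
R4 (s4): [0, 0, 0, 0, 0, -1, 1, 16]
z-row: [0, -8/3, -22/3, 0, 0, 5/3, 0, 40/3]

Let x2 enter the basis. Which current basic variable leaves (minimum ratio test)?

Column x2 entries and ratios — s1: -1/3 ≤ 0, skip; s2: (7/3)/(13/3) = 7/13; x1: (8/3)/(2/3) = 4; s4: 0 ≤ 0, skip.
Smallest ratio is 7/13 in the row of s2, so s2 leaves.

s2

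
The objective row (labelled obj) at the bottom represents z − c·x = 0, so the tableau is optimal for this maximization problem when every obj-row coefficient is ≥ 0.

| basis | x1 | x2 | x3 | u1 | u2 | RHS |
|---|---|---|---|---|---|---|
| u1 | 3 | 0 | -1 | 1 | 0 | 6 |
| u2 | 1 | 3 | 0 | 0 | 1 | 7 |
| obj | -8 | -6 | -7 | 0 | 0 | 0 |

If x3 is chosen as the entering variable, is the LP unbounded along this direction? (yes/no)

yes

Every constraint-row entry in column x3 is ≤ 0, so increasing x3 is unbounded.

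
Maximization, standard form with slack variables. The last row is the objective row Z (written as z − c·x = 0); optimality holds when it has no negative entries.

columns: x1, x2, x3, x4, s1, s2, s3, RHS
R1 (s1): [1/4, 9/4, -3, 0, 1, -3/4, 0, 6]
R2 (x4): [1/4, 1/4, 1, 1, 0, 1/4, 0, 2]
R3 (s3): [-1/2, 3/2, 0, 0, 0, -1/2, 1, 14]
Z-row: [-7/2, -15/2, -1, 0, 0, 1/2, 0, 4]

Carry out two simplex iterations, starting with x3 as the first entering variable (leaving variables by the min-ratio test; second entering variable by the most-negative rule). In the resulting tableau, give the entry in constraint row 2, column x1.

Ratio test on column x3 — row 1: entry -3 ≤ 0; row 2: 2/1 = 2; row 3: entry 0 ≤ 0. Minimum is 2 at row 2 (x4 leaves); pivot element 1.
Divide row 2 by 1; eliminate column x3 from the other rows.
Second iteration: most negative Z-row entry is -29/4 in column x2, so x2 enters.
Ratio test on column x2 — row 1: 12/3 = 4; row 2: 2/(1/4) = 8; row 3: 14/(3/2) = 28/3. Minimum is 4 at row 1 (s1 leaves); pivot element 3.
Divide row 1 by 3; eliminate column x2 from the other rows.
After both pivots, the entry at constraint row 2, column x1 is 1/6.

1/6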